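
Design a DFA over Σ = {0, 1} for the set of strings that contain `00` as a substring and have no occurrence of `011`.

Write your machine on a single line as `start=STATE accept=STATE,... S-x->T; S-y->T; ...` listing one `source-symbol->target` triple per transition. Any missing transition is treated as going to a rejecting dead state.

Run two small machines in parallel and take their product. One (3 states) tracks whether and how much of `00` has been seen; the other (4 states) tracks partial matches of the forbidden pattern `011`. Each combined state is a pair, one component from each; accept when both components accept. Minimizing collapses redundant product states.
A 6-state machine:
        0   1  
>  q0   q1  q0 
   q1   q2  q3 
 * q2   q2  q4 
   q3   q1  q5 
 * q4   q2  q5 
   q5   q5  q5 
(> = start, * = accepting)

start=q0; accept=q2,q4; q0-0->q1; q0-1->q0; q1-0->q2; q1-1->q3; q2-0->q2; q2-1->q4; q3-0->q1; q3-1->q5; q4-0->q2; q4-1->q5; q5-0->q5; q5-1->q5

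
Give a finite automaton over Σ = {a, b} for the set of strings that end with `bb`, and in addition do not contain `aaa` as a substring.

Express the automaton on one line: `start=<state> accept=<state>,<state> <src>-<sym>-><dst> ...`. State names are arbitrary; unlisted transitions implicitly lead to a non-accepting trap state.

start=q0 accept=q4 q0-a->q1 q0-b->q2 q1-a->q3 q1-b->q2 q2-a->q1 q2-b->q4 q3-a->q5 q3-b->q2 q4-a->q1 q4-b->q4 q5-a->q5 q5-b->q5

Run two small machines in parallel and take their product. The first has 3 states tracking how much of the suffix `bb` has currently been matched; the second has 4 states tracking partial matches of the forbidden pattern `aaa`. A product state is a pair (one from each), accepting exactly when both do. Equivalent product states are then merged.
With 6 states:
        a   b  
>  q0   q1  q2 
   q1   q3  q2 
   q2   q1  q4 
   q3   q5  q2 
 * q4   q1  q4 
   q5   q5  q5 
(> = start, * = accepting)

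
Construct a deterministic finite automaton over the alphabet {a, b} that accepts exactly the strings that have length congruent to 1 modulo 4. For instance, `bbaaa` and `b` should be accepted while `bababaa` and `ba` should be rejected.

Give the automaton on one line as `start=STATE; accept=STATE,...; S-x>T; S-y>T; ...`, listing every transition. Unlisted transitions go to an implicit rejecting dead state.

Count input length modulo 4: every symbol advances one step around the cycle q0 → q1 → q2 → q3 → q0. Accept at q1.
4 states suffice.
        a   b  
>  q0   q1  q1 
 * q1   q2  q2 
   q2   q3  q3 
   q3   q0  q0 
(> = start, * = accepting)

start=q0; accept=q1; q0-a>q1; q0-b>q1; q1-a>q2; q1-b>q2; q2-a>q3; q2-b>q3; q3-a>q0; q3-b>q0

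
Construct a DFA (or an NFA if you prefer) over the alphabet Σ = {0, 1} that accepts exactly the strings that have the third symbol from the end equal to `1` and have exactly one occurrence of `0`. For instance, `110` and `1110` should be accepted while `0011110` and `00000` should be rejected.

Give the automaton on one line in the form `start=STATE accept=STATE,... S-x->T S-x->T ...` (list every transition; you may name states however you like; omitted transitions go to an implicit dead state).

start=s0 accept=s8,s9,s10 s0-0->s1 s0-1->s2 s1-0->s3 s1-1->s4 s2-0->s5 s2-1->s6 s3-0->s3 s3-1->s3 s4-0->s3 s4-1->s7 s5-0->s3 s5-1->s8 s6-0->s9 s6-1->s6 s7-0->s3 s7-1->s10 s8-0->s3 s8-1->s7 s9-0->s3 s9-1->s8 s10-0->s3 s10-1->s10

Run two small machines in parallel and take their product. One (15 states) tracks the last 3 symbols read; the other (3 states) tracks the count of `0`s, saturating at 2. Each combined state is a pair, one component from each; accept when both components accept. Equivalent product states are then merged.
With 11 states:
          0    1  
>  s0     s1   s2 
   s1     s3   s4 
   s2     s5   s6 
   s3     s3   s3 
   s4     s3   s7 
   s5     s3   s8 
   s6     s9   s6 
   s7     s3  s10 
 * s8     s3   s7 
 * s9     s3   s8 
 * s10    s3  s10 
(> = start, * = accepting)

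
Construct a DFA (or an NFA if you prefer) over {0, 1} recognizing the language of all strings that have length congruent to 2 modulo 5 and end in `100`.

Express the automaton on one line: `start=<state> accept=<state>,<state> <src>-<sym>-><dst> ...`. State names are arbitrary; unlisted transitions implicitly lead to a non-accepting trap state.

Build one automaton per condition and run them in lockstep. One (5 states) tracks the input length modulo 5; the other (4 states) tracks how much of the suffix `100` has currently been matched. Each combined state is a pair, one component from each; accept when both components accept.
       0  1 
>  A   B  C 
   B   D  E 
   C   F  E 
   D   G  H 
   E   I  H 
   F   J  H 
   G   K  L 
   H   M  L 
   I   N  L 
   J   K  L 
   K   A  O 
   L   P  O 
   M   Q  O 
   N   A  O 
   O   R  C 
   P   S  C 
   Q   B  C 
   R   T  E 
   S   D  E 
 * T   G  H 
(> = start, * = accepting)

start=A accept=T A-0->B A-1->C B-0->D B-1->E C-0->F C-1->E D-0->G D-1->H E-0->I E-1->H F-0->J F-1->H G-0->K G-1->L H-0->M H-1->L I-0->N I-1->L J-0->K J-1->L K-0->A K-1->O L-0->P L-1->O M-0->Q M-1->O N-0->A N-1->O O-0->R O-1->C P-0->S P-1->C Q-0->B Q-1->C R-0->T R-1->E S-0->D S-1->E T-0->G T-1->H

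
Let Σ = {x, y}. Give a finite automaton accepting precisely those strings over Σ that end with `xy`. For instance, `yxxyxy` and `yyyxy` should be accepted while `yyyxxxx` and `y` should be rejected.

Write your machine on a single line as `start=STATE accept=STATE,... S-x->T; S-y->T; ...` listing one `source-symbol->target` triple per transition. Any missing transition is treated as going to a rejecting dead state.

start=s0; accept=s2; s0-x->s1; s0-y->s0; s1-x->s1; s1-y->s2; s2-x->s1; s2-y->s0

Let each state record the length of the longest suffix of the input read so far that is also a prefix of `xy`. s1 means the last symbol is `x`; s2 means the last 2 symbols are `xy`. Accept only at s2, where the string currently ends in `xy`.
A 3-state machine:
        x   y  
>  s0   s1  s0 
   s1   s1  s2 
 * s2   s1  s0 
(> = start, * = accepting)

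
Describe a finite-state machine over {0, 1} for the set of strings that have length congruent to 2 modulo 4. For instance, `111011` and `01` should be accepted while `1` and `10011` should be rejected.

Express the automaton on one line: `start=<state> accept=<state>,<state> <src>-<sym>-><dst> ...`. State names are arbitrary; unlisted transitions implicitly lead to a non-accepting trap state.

start=A accept=C A-0->B A-1->B B-0->C B-1->C C-0->D C-1->D D-0->A D-1->A

Only the length mod 4 matters, so use a 4-cycle: from any state, every input symbol moves to the next state, wrapping D back to A. Mark C accepting.
A 4-state machine:
       0  1 
>  A   B  B 
   B   C  C 
 * C   D  D 
   D   A  A 
(> = start, * = accepting)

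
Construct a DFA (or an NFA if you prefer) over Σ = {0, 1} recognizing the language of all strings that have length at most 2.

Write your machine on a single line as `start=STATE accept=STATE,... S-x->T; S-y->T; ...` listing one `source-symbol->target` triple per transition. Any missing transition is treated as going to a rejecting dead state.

Count input length up to 3: every symbol moves from A toward D, which means 'more than 2' and absorbs. Accept from {A, B, C}.
With 4 states:
       0  1 
>* A   B  B 
 * B   C  C 
 * C   D  D 
   D   D  D 
(> = start, * = accepting)

start=A; accept=A,B,C; A-0->B; A-1->B; B-0->C; B-1->C; C-0->D; C-1->D; D-0->D; D-1->D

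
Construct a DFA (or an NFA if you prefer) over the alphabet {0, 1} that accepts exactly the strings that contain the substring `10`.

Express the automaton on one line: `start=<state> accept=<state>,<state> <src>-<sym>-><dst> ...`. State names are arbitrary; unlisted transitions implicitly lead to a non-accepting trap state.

States q0..q1 record the length of the longest prefix of `10` that matches the current input suffix. Reaching q2 means `10` has been seen, and we stay there forever. Accept from q2.
3 states suffice.
        0   1  
>  q0   q0  q1 
   q1   q2  q1 
 * q2   q2  q2 
(> = start, * = accepting)

start=q0 accept=q2 q0-0->q0 q0-1->q1 q1-0->q2 q1-1->q1 q2-0->q2 q2-1->q2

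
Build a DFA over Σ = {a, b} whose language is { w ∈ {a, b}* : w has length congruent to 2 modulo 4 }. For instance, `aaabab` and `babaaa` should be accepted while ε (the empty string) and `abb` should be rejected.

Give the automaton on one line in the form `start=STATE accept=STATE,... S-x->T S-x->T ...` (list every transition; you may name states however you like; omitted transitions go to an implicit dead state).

start=S0 accept=S2 S0-a->S1 S0-b->S1 S1-a->S2 S1-b->S2 S2-a->S3 S2-b->S3 S3-a->S0 S3-b->S0

Only the length mod 4 matters, so use a 4-cycle: from any state, every input symbol moves to the next state, wrapping S3 back to S0. Mark S2 accepting.
A 4-state machine:
        a   b  
>  S0   S1  S1 
   S1   S2  S2 
 * S2   S3  S3 
   S3   S0  S0 
(> = start, * = accepting)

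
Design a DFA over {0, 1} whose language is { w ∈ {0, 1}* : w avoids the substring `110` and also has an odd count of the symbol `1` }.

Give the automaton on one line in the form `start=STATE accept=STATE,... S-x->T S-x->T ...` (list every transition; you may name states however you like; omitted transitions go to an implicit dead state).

Run two small machines in parallel and take their product. One (4 states) tracks partial matches of the forbidden pattern `110`; the other (2 states) tracks the count of `1`s modulo 2. Each combined state is a pair, one component from each; accept when both components accept.
With 8 states:
        0   1  
>  q0   q0  q1 
 * q1   q2  q3 
 * q2   q2  q4 
   q3   q5  q6 
   q4   q0  q6 
   q5   q5  q7 
 * q6   q7  q3 
   q7   q7  q5 
(> = start, * = accepting)

start=q0 accept=q1,q2,q6 q0-0->q0 q0-1->q1 q1-0->q2 q1-1->q3 q2-0->q2 q2-1->q4 q3-0->q5 q3-1->q6 q4-0->q0 q4-1->q6 q5-0->q5 q5-1->q7 q6-0->q7 q6-1->q3 q7-0->q7 q7-1->q5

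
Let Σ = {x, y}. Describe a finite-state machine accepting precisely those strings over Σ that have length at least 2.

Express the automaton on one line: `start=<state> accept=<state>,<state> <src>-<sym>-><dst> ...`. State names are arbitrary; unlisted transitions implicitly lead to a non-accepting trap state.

We only need to distinguish lengths 0, 1, …, 2, and '>2'. Chain q0 → q1 → q2 → q3 on every symbol, with q3 looping. Accepting states: {q2, q3}.
        x   y  
>  q0   q1  q1 
   q1   q2  q2 
 * q2   q3  q3 
 * q3   q3  q3 
(> = start, * = accepting)

start=q0 accept=q2,q3 q0-x->q1 q0-y->q1 q1-x->q2 q1-y->q2 q2-x->q3 q2-y->q3 q3-x->q3 q3-y->q3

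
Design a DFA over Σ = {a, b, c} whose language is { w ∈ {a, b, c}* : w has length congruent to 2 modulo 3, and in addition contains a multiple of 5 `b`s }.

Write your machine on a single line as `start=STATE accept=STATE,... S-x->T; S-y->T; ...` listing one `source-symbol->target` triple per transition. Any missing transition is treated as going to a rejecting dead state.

start=s0; accept=s3; s0-a->s1; s0-b->s2; s0-c->s1; s1-a->s3; s1-b->s4; s1-c->s3; s2-a->s4; s2-b->s5; s2-c->s4; s3-a->s0; s3-b->s6; s3-c->s0; s4-a->s6; s4-b->s7; s4-c->s6; s5-a->s7; s5-b->s8; s5-c->s7; s6-a->s2; s6-b->s9; s6-c->s2; s7-a->s9; s7-b->s10; s7-c->s9; s8-a->s10; s8-b->s11; s8-c->s10; s9-a->s5; s9-b->s12; s9-c->s5; s10-a->s12; s10-b->s13; s10-c->s12; s11-a->s13; s11-b->s3; s11-c->s13; s12-a->s8; s12-b->s14; s12-c->s8; s13-a->s14; s13-b->s0; s13-c->s14; s14-a->s11; s14-b->s1; s14-c->s11

Build one automaton per condition and run them in lockstep. The first has 3 states tracking the input length modulo 3; the second has 5 states tracking the count of `b`s modulo 5. A product state is a pair (one from each), accepting exactly when both do.
With 15 states:
          a    b    c  
>  s0     s1   s2   s1 
   s1     s3   s4   s3 
   s2     s4   s5   s4 
 * s3     s0   s6   s0 
   s4     s6   s7   s6 
   s5     s7   s8   s7 
   s6     s2   s9   s2 
   s7     s9  s10   s9 
   s8    s10  s11  s10 
   s9     s5  s12   s5 
   s10   s12  s13  s12 
   s11   s13   s3  s13 
   s12    s8  s14   s8 
   s13   s14   s0  s14 
   s14   s11   s1  s11 
(> = start, * = accepting)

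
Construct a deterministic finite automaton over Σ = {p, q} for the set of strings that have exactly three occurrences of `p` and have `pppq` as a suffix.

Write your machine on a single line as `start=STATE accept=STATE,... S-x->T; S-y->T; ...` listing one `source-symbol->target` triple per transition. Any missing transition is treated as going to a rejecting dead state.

Handle the two conditions separately and then intersect. One (5 states) tracks the count of `p`s, saturating at 4; the other (5 states) tracks how much of the suffix `pppq` has currently been matched. Each combined state is a pair, one component from each; accept when both components accept.
16 states suffice.
       p  q 
>  A   B  A 
   B   C  D 
   C   E  F 
   D   G  D 
   E   H  I 
   F   J  F 
   G   K  F 
   H   H  L 
 * I   M  N 
   J   O  N 
   K   H  N 
   L   M  P 
   M   O  P 
   N   M  N 
   O   H  P 
   P   M  P 
(> = start, * = accepting)

start=A; accept=I; A-p->B; A-q->A; B-p->C; B-q->D; C-p->E; C-q->F; D-p->G; D-q->D; E-p->H; E-q->I; F-p->J; F-q->F; G-p->K; G-q->F; H-p->H; H-q->L; I-p->M; I-q->N; J-p->O; J-q->N; K-p->H; K-q->N; L-p->M; L-q->P; M-p->O; M-q->P; N-p->M; N-q->N; O-p->H; O-q->P; P-p->M; P-q->P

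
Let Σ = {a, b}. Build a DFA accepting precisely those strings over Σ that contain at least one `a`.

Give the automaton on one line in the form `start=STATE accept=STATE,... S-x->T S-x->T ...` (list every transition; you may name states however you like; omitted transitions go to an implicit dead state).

Count `a`s, saturating at 2: state s0 means no `a` yet, s1 means one `a` seen, s2 means more than one. Each `a` increments (capped at s2); other symbols loop. Accept from {s1, s2}.
3 states suffice.
        a   b  
>  s0   s1  s0 
 * s1   s2  s1 
 * s2   s2  s2 
(> = start, * = accepting)

start=s0 accept=s1,s2 s0-a->s1 s0-b->s0 s1-a->s2 s1-b->s1 s2-a->s2 s2-b->s2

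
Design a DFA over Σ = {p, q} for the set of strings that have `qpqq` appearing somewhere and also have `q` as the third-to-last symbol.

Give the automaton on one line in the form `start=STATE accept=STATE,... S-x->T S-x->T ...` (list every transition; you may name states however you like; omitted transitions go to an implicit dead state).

start=A accept=F,G,H,I A-p->A A-q->B B-p->C B-q->B C-p->A C-q->D D-p->C D-q->E E-p->F E-q->G F-p->H F-q->I G-p->F G-q->G H-p->J H-q->K I-p->L I-q->E J-p->J J-q->K K-p->L K-q->E L-p->H L-q->I

Handle the two conditions separately and then intersect. One (5 states) tracks whether and how much of `qpqq` has been seen; the other (15 states) tracks the last 3 symbols read. Each combined state is a pair, one component from each; accept when both components accept. Equivalent product states are then merged.
A 12-state machine:
       p  q 
>  A   A  B 
   B   C  B 
   C   A  D 
   D   C  E 
   E   F  G 
 * F   H  I 
 * G   F  G 
 * H   J  K 
 * I   L  E 
   J   J  K 
   K   L  E 
   L   H  I 
(> = start, * = accepting)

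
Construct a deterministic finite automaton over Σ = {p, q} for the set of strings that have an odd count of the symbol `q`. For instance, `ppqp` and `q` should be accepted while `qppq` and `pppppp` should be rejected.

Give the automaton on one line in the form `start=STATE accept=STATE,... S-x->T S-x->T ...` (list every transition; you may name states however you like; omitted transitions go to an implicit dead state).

start=s0 accept=s1 s0-p->s0 s0-q->s1 s1-p->s1 s1-q->s0

The only thing that matters is how many `q`s have appeared, reduced mod 2. Use one state per residue: s0 for 0, …, s1 for 1. Reading `q` moves to the next residue; anything else stays put. s1 is accepting.
A 2-state machine:
        p   q  
>  s0   s0  s1 
 * s1   s1  s0 
(> = start, * = accepting)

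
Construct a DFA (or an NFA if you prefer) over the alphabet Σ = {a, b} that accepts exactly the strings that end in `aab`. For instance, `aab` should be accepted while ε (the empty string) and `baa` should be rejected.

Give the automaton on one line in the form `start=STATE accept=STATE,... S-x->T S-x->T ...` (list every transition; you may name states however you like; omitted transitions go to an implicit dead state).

Let each state record the length of the longest suffix of the input read so far that is also a prefix of `aab`. q1 means the last symbol is `a`; q2 means the last 2 symbols are `aa`; q3 means the last 3 symbols are `aab`. Accept only at q3, where the string currently ends in `aab`.
4 states suffice.
        a   b  
>  q0   q1  q0 
   q1   q2  q0 
   q2   q2  q3 
 * q3   q1  q0 
(> = start, * = accepting)

start=q0 accept=q3 q0-a->q1 q0-b->q0 q1-a->q2 q1-b->q0 q2-a->q2 q2-b->q3 q3-a->q1 q3-b->q0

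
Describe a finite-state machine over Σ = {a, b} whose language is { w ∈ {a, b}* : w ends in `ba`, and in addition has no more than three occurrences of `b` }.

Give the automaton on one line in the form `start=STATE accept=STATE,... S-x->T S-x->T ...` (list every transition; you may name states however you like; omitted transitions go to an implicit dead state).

Run two small machines in parallel and take their product. One (3 states) tracks how much of the suffix `ba` has currently been matched; the other (5 states) tracks the count of `b`s, saturating at 4. Each combined state is a pair, one component from each; accept when both components accept. Minimizing collapses redundant product states.
10 states suffice.
        a   b  
>  q0   q0  q1 
   q1   q2  q3 
 * q2   q4  q3 
   q3   q5  q6 
   q4   q4  q3 
 * q5   q7  q6 
   q6   q8  q9 
   q7   q7  q6 
 * q8   q9  q9 
   q9   q9  q9 
(> = start, * = accepting)

start=q0 accept=q2,q5,q8 q0-a->q0 q0-b->q1 q1-a->q2 q1-b->q3 q2-a->q4 q2-b->q3 q3-a->q5 q3-b->q6 q4-a->q4 q4-b->q3 q5-a->q7 q5-b->q6 q6-a->q8 q6-b->q9 q7-a->q7 q7-b->q6 q8-a->q9 q8-b->q9 q9-a->q9 q9-b->q9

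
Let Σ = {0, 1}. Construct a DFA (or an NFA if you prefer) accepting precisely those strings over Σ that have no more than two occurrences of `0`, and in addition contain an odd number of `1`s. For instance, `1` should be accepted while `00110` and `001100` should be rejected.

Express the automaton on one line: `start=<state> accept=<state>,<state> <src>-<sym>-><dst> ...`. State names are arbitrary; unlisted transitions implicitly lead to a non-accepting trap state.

Run two small machines in parallel and take their product. The first has 4 states tracking the count of `0`s, saturating at 3; the second has 2 states tracking the count of `1`s modulo 2. A product state is a pair (one from each), accepting exactly when both do. After merging equivalent states the machine shrinks.
With 7 states:
        0   1  
>  q0   q1  q2 
   q1   q3  q4 
 * q2   q4  q0 
   q3   q5  q6 
 * q4   q6  q1 
   q5   q5  q5 
 * q6   q5  q3 
(> = start, * = accepting)

start=q0 accept=q2,q4,q6 q0-0->q1 q0-1->q2 q1-0->q3 q1-1->q4 q2-0->q4 q2-1->q0 q3-0->q5 q3-1->q6 q4-0->q6 q4-1->q1 q5-0->q5 q5-1->q5 q6-0->q5 q6-1->q3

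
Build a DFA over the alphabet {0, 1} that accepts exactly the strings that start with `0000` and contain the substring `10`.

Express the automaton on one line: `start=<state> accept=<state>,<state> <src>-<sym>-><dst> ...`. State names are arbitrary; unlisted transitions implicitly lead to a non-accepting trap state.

Run two small machines in parallel and take their product. The first has 6 states tracking whether the input so far still matches the prefix `0000`; the second has 3 states tracking whether and how much of `10` has been seen. A product state is a pair (one from each), accepting exactly when both do.
A 9-state machine:
        0   1  
>  S0   S1  S2 
   S1   S3  S2 
   S2   S4  S2 
   S3   S5  S2 
   S4   S4  S4 
   S5   S6  S2 
   S6   S6  S7 
   S7   S8  S7 
 * S8   S8  S8 
(> = start, * = accepting)

start=S0 accept=S8 S0-0->S1 S0-1->S2 S1-0->S3 S1-1->S2 S2-0->S4 S2-1->S2 S3-0->S5 S3-1->S2 S4-0->S4 S4-1->S4 S5-0->S6 S5-1->S2 S6-0->S6 S6-1->S7 S7-0->S8 S7-1->S7 S8-0->S8 S8-1->S8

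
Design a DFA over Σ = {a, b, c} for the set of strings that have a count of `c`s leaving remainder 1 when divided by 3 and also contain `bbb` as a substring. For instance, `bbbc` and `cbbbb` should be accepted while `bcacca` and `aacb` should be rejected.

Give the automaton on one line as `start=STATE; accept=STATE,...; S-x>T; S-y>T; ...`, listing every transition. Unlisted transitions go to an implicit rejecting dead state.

Run two small machines in parallel and take their product. The first has 3 states tracking the count of `c`s modulo 3; the second has 4 states tracking whether and how much of `bbb` has been seen. A product state is a pair (one from each), accepting exactly when both do.
12 states suffice.
          a    b    c  
>  S0     S0   S1   S2 
   S1     S0   S3   S2 
   S2     S2   S4   S5 
   S3     S0   S6   S2 
   S4     S2   S7   S5 
   S5     S5   S8   S0 
   S6     S6   S6   S9 
   S7     S2   S9   S5 
   S8     S5  S10   S0 
 * S9     S9   S9  S11 
   S10    S5  S11   S0 
   S11   S11  S11   S6 
(> = start, * = accepting)

start=S0; accept=S9; S0-a>S0; S0-b>S1; S0-c>S2; S1-a>S0; S1-b>S3; S1-c>S2; S2-a>S2; S2-b>S4; S2-c>S5; S3-a>S0; S3-b>S6; S3-c>S2; S4-a>S2; S4-b>S7; S4-c>S5; S5-a>S5; S5-b>S8; S5-c>S0; S6-a>S6; S6-b>S6; S6-c>S9; S7-a>S2; S7-b>S9; S7-c>S5; S8-a>S5; S8-b>S10; S8-c>S0; S9-a>S9; S9-b>S9; S9-c>S11; S10-a>S5; S10-b>S11; S10-c>S0; S11-a>S11; S11-b>S11; S11-c>S6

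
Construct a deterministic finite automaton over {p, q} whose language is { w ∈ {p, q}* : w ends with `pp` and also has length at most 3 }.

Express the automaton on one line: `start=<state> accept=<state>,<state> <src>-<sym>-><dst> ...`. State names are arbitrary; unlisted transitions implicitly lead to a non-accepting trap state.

start=A accept=D,G A-p->B A-q->C B-p->D B-q->E C-p->F C-q->E D-p->G D-q->E E-p->E E-q->E F-p->G F-q->E G-p->E G-q->E

Build one automaton per condition and run them in lockstep. The first has 3 states tracking how much of the suffix `pp` has currently been matched; the second has 5 states tracking the input length, saturating at 4. A product state is a pair (one from each), accepting exactly when both do. After merging equivalent states the machine shrinks.
       p  q 
>  A   B  C 
   B   D  E 
   C   F  E 
 * D   G  E 
   E   E  E 
   F   G  E 
 * G   E  E 
(> = start, * = accepting)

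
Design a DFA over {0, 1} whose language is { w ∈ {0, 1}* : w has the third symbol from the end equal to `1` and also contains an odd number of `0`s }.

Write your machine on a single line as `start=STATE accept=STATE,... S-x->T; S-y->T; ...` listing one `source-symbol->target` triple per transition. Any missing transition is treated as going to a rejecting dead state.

start=q0; accept=q8,q9,q10,q11; q0-0->q1; q0-1->q2; q1-0->q0; q1-1->q3; q2-0->q4; q2-1->q5; q3-0->q6; q3-1->q7; q4-0->q0; q4-1->q8; q5-0->q9; q5-1->q5; q6-0->q10; q6-1->q2; q7-0->q6; q7-1->q11; q8-0->q6; q8-1->q7; q9-0->q0; q9-1->q8; q10-0->q0; q10-1->q3; q11-0->q6; q11-1->q11

Handle the two conditions separately and then intersect. One (15 states) tracks the last 3 symbols read; the other (2 states) tracks the count of `0`s modulo 2. Each combined state is a pair, one component from each; accept when both components accept. Equivalent product states are then merged.
A 12-state machine:
          0    1  
>  q0     q1   q2 
   q1     q0   q3 
   q2     q4   q5 
   q3     q6   q7 
   q4     q0   q8 
   q5     q9   q5 
   q6    q10   q2 
   q7     q6  q11 
 * q8     q6   q7 
 * q9     q0   q8 
 * q10    q0   q3 
 * q11    q6  q11 
(> = start, * = accepting)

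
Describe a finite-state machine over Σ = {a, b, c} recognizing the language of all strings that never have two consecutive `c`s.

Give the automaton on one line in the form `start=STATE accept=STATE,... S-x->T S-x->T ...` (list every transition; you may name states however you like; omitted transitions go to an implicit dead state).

start=q0 accept=q0,q1 q0-a->q0 q0-b->q0 q0-c->q1 q1-a->q0 q1-b->q0 q1-c->q2 q2-a->q2 q2-b->q2 q2-c->q2

Track partial matches of the forbidden pattern `cc`. State q2 is a dead state reached once `cc` has occurred; every other state accepts. q0 means no part of `cc` is currently matched.
        a   b   c  
>* q0   q0  q0  q1 
 * q1   q0  q0  q2 
   q2   q2  q2  q2 
(> = start, * = accepting)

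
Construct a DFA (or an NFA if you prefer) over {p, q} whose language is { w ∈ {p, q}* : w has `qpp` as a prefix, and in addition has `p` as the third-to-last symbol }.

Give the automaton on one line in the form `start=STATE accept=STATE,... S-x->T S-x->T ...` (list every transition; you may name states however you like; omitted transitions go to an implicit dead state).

Build one automaton per condition and run them in lockstep. One (5 states) tracks whether the input so far still matches the prefix `qpp`; the other (15 states) tracks the last 3 symbols read. Each combined state is a pair, one component from each; accept when both components accept. Equivalent product states are then merged.
With 12 states:
          p    q  
>  S0     S1   S2 
   S1     S1   S1 
   S2     S3   S1 
   S3     S4   S1 
   S4     S5   S6 
 * S5     S5   S6 
 * S6     S7   S8 
 * S7     S4   S9 
 * S8    S10  S11 
   S9     S7   S8 
   S10    S4   S9 
   S11   S10  S11 
(> = start, * = accepting)

start=S0 accept=S5,S6,S7,S8 S0-p->S1 S0-q->S2 S1-p->S1 S1-q->S1 S2-p->S3 S2-q->S1 S3-p->S4 S3-q->S1 S4-p->S5 S4-q->S6 S5-p->S5 S5-q->S6 S6-p->S7 S6-q->S8 S7-p->S4 S7-q->S9 S8-p->S10 S8-q->S11 S9-p->S7 S9-q->S8 S10-p->S4 S10-q->S9 S11-p->S10 S11-q->S11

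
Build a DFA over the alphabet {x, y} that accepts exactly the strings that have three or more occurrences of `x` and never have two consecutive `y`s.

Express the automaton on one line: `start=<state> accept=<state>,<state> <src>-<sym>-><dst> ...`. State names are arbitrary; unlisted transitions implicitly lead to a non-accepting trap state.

Build one automaton per condition and run them in lockstep. One (5 states) tracks the count of `x`s, saturating at 4; the other (3 states) tracks partial matches of the forbidden pattern `yy`. Each combined state is a pair, one component from each; accept when both components accept. Equivalent product states are then merged.
       x  y 
>  A   B  C 
   B   D  E 
   C   B  F 
   D   G  H 
   E   D  F 
   F   F  F 
 * G   G  I 
   H   G  F 
 * I   G  F 
(> = start, * = accepting)

start=A accept=G,I A-x->B A-y->C B-x->D B-y->E C-x->B C-y->F D-x->G D-y->H E-x->D E-y->F F-x->F F-y->F G-x->G G-y->I H-x->G H-y->F I-x->G I-y->F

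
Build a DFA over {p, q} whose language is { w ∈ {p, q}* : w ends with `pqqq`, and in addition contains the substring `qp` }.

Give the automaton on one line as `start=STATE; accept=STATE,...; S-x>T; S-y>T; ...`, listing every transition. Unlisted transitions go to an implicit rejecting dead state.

Handle the two conditions separately and then intersect. The first has 5 states tracking how much of the suffix `pqqq` has currently been matched; the second has 3 states tracking whether and how much of `qp` has been seen. A product state is a pair (one from each), accepting exactly when both do. Equivalent product states are then merged.
A 6-state machine:
       p  q 
>  A   A  B 
   B   C  B 
   C   C  D 
   D   C  E 
   E   C  F 
 * F   C  B 
(> = start, * = accepting)

start=A; accept=F; A-p>A; A-q>B; B-p>C; B-q>B; C-p>C; C-q>D; D-p>C; D-q>E; E-p>C; E-q>F; F-p>C; F-q>B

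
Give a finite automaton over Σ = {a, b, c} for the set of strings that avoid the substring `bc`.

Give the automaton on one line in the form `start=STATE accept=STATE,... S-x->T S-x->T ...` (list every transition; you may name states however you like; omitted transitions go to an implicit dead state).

start=s0 accept=s0,s1 s0-a->s0 s0-b->s1 s0-c->s0 s1-a->s0 s1-b->s1 s1-c->s2 s2-a->s2 s2-b->s2 s2-c->s2

This is the complement of 'contains `bc`'. Use the same substring-matching states — s0 through s2 holding how much of `bc` has just been matched — but flip the accepting set: everything except the trap s2 accepts.
        a   b   c  
>* s0   s0  s1  s0 
 * s1   s0  s1  s2 
   s2   s2  s2  s2 
(> = start, * = accepting)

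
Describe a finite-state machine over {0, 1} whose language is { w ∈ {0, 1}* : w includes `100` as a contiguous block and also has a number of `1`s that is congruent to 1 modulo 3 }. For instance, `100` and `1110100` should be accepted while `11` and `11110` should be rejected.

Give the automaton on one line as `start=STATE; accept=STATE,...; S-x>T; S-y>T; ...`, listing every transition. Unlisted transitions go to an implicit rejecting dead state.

Build one automaton per condition and run them in lockstep. The first has 4 states tracking whether and how much of `100` has been seen; the second has 3 states tracking the count of `1`s modulo 3. A product state is a pair (one from each), accepting exactly when both do.
A 10-state machine:
        0   1  
>  s0   s0  s1 
   s1   s2  s3 
   s2   s4  s3 
   s3   s5  s6 
 * s4   s4  s7 
   s5   s7  s6 
   s6   s8  s1 
   s7   s7  s9 
   s8   s9  s1 
   s9   s9  s4 
(> = start, * = accepting)

start=s0; accept=s4; s0-0>s0; s0-1>s1; s1-0>s2; s1-1>s3; s2-0>s4; s2-1>s3; s3-0>s5; s3-1>s6; s4-0>s4; s4-1>s7; s5-0>s7; s5-1>s6; s6-0>s8; s6-1>s1; s7-0>s7; s7-1>s9; s8-0>s9; s8-1>s1; s9-0>s9; s9-1>s4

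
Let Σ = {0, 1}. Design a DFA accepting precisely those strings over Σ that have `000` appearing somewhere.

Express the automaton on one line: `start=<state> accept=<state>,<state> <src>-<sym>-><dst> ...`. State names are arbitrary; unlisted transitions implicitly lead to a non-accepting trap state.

States s0..s2 record the length of the longest prefix of `000` that matches the current input suffix. Reaching s3 means `000` has been seen, and we stay there forever. Accept from s3.
        0   1  
>  s0   s1  s0 
   s1   s2  s0 
   s2   s3  s0 
 * s3   s3  s3 
(> = start, * = accepting)

start=s0 accept=s3 s0-0->s1 s0-1->s0 s1-0->s2 s1-1->s0 s2-0->s3 s2-1->s0 s3-0->s3 s3-1->s3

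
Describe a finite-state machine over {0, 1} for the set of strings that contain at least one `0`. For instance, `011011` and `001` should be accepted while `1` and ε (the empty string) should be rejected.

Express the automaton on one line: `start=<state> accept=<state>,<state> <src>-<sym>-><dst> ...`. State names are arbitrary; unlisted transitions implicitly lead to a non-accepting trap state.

start=q0 accept=q1,q2 q0-0->q1 q0-1->q0 q1-0->q2 q1-1->q1 q2-0->q2 q2-1->q2

Count `0`s, saturating at 2: state q0 means no `0` yet, q1 means one `0` seen, q2 means more than one. Each `0` increments (capped at q2); other symbols loop. Accept from {q1, q2}.
A 3-state machine:
        0   1  
>  q0   q1  q0 
 * q1   q2  q1 
 * q2   q2  q2 
(> = start, * = accepting)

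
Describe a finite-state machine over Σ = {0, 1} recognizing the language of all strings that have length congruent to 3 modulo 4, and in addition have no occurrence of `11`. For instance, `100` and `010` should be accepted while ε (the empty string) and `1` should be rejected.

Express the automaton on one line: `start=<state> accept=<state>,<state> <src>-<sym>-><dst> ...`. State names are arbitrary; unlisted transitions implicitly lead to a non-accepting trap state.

start=q0 accept=q6,q7 q0-0->q1 q0-1->q2 q1-0->q3 q1-1->q4 q2-0->q3 q2-1->q5 q3-0->q6 q3-1->q7 q4-0->q6 q4-1->q5 q5-0->q5 q5-1->q5 q6-0->q0 q6-1->q8 q7-0->q0 q7-1->q5 q8-0->q1 q8-1->q5

Handle the two conditions separately and then intersect. The first has 4 states tracking the input length modulo 4; the second has 3 states tracking partial matches of the forbidden pattern `11`. A product state is a pair (one from each), accepting exactly when both do. Equivalent product states are then merged.
9 states suffice.
        0   1  
>  q0   q1  q2 
   q1   q3  q4 
   q2   q3  q5 
   q3   q6  q7 
   q4   q6  q5 
   q5   q5  q5 
 * q6   q0  q8 
 * q7   q0  q5 
   q8   q1  q5 
(> = start, * = accepting)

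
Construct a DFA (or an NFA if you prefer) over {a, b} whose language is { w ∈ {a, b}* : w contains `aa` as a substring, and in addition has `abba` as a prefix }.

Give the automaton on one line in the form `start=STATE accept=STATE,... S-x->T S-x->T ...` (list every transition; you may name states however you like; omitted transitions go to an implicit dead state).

Handle the two conditions separately and then intersect. One (3 states) tracks whether and how much of `aa` has been seen; the other (6 states) tracks whether the input so far still matches the prefix `abba`. Each combined state is a pair, one component from each; accept when both components accept. Minimizing collapses redundant product states.
An 8-state machine:
        a   b  
>  q0   q1  q2 
   q1   q2  q3 
   q2   q2  q2 
   q3   q2  q4 
   q4   q5  q2 
   q5   q6  q7 
 * q6   q6  q6 
   q7   q5  q7 
(> = start, * = accepting)

start=q0 accept=q6 q0-a->q1 q0-b->q2 q1-a->q2 q1-b->q3 q2-a->q2 q2-b->q2 q3-a->q2 q3-b->q4 q4-a->q5 q4-b->q2 q5-a->q6 q5-b->q7 q6-a->q6 q6-b->q6 q7-a->q5 q7-b->q7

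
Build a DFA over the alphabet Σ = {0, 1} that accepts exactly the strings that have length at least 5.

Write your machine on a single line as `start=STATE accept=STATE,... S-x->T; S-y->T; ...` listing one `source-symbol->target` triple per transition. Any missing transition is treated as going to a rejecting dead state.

start=q0; accept=q5,q6; q0-0->q1; q0-1->q1; q1-0->q2; q1-1->q2; q2-0->q3; q2-1->q3; q3-0->q4; q3-1->q4; q4-0->q5; q4-1->q5; q5-0->q6; q5-1->q6; q6-0->q6; q6-1->q6

Count input length up to 6: every symbol moves from q0 toward q6, which means 'more than 5' and absorbs. Accept from {q5, q6}.
7 states suffice.
        0   1  
>  q0   q1  q1 
   q1   q2  q2 
   q2   q3  q3 
   q3   q4  q4 
   q4   q5  q5 
 * q5   q6  q6 
 * q6   q6  q6 
(> = start, * = accepting)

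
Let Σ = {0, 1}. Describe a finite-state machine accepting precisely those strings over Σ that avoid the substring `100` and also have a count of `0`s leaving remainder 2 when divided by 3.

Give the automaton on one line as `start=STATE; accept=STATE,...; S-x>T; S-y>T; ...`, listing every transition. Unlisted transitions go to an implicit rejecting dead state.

Build one automaton per condition and run them in lockstep. The first has 4 states tracking partial matches of the forbidden pattern `100`; the second has 3 states tracking the count of `0`s modulo 3. A product state is a pair (one from each), accepting exactly when both do.
12 states suffice.
          0    1  
>  s0     s1   s2 
   s1     s3   s4 
   s2     s5   s2 
 * s3     s0   s6 
   s4     s7   s4 
   s5     s8   s4 
 * s6     s9   s6 
 * s7    s10   s6 
   s8    s10   s8 
   s9    s11   s2 
   s10   s11  s10 
   s11    s8  s11 
(> = start, * = accepting)

start=s0; accept=s3,s6,s7; s0-0>s1; s0-1>s2; s1-0>s3; s1-1>s4; s2-0>s5; s2-1>s2; s3-0>s0; s3-1>s6; s4-0>s7; s4-1>s4; s5-0>s8; s5-1>s4; s6-0>s9; s6-1>s6; s7-0>s10; s7-1>s6; s8-0>s10; s8-1>s8; s9-0>s11; s9-1>s2; s10-0>s11; s10-1>s10; s11-0>s8; s11-1>s11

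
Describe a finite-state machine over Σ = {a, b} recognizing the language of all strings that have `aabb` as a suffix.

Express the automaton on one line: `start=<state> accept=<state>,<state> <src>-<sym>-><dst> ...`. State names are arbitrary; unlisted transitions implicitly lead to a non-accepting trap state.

start=S0 accept=S4 S0-a->S1 S0-b->S0 S1-a->S2 S1-b->S0 S2-a->S2 S2-b->S3 S3-a->S1 S3-b->S4 S4-a->S1 S4-b->S0

Let each state record the length of the longest suffix of the input read so far that is also a prefix of `aabb`. S1 means the last symbol is `a`; S2 means the last 2 symbols are `aa`; S3 means the last 3 symbols are `aab`; S4 means the last 4 symbols are `aabb`. Accept only at S4, where the string currently ends in `aabb`.
A 5-state machine:
        a   b  
>  S0   S1  S0 
   S1   S2  S0 
   S2   S2  S3 
   S3   S1  S4 
 * S4   S1  S0 
(> = start, * = accepting)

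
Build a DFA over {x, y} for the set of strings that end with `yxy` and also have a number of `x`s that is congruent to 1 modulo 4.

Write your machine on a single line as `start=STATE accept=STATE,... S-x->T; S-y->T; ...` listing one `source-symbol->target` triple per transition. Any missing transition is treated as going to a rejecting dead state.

Handle the two conditions separately and then intersect. The first has 4 states tracking how much of the suffix `yxy` has currently been matched; the second has 4 states tracking the count of `x`s modulo 4. A product state is a pair (one from each), accepting exactly when both do. After merging equivalent states the machine shrinks.
7 states suffice.
        x   y  
>  s0   s1  s2 
   s1   s3  s1 
   s2   s4  s2 
   s3   s5  s3 
   s4   s3  s6 
   s5   s0  s5 
 * s6   s3  s1 
(> = start, * = accepting)

start=s0; accept=s6; s0-x->s1; s0-y->s2; s1-x->s3; s1-y->s1; s2-x->s4; s2-y->s2; s3-x->s5; s3-y->s3; s4-x->s3; s4-y->s6; s5-x->s0; s5-y->s5; s6-x->s3; s6-y->s1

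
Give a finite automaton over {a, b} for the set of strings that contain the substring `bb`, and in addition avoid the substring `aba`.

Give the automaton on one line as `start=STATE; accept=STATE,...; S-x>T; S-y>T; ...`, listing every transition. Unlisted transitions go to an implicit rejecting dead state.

Run two small machines in parallel and take their product. One (3 states) tracks whether and how much of `bb` has been seen; the other (4 states) tracks partial matches of the forbidden pattern `aba`. Each combined state is a pair, one component from each; accept when both components accept. After merging equivalent states the machine shrinks.
An 8-state machine:
        a   b  
>  S0   S1  S2 
   S1   S1  S3 
   S2   S1  S4 
   S3   S5  S4 
 * S4   S6  S4 
   S5   S5  S5 
 * S6   S6  S7 
 * S7   S5  S4 
(> = start, * = accepting)

start=S0; accept=S4,S6,S7; S0-a>S1; S0-b>S2; S1-a>S1; S1-b>S3; S2-a>S1; S2-b>S4; S3-a>S5; S3-b>S4; S4-a>S6; S4-b>S4; S5-a>S5; S5-b>S5; S6-a>S6; S6-b>S7; S7-a>S5; S7-b>S4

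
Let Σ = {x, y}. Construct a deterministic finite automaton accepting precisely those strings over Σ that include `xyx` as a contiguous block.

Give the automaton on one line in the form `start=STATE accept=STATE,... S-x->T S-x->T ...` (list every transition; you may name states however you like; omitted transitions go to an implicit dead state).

start=A accept=D A-x->B A-y->A B-x->B B-y->C C-x->D C-y->A D-x->D D-y->D

States A..C record the length of the longest prefix of `xyx` that matches the current input suffix. Reaching D means `xyx` has been seen, and we stay there forever. Accept from D.
4 states suffice.
       x  y 
>  A   B  A 
   B   B  C 
   C   D  A 
 * D   D  D 
(> = start, * = accepting)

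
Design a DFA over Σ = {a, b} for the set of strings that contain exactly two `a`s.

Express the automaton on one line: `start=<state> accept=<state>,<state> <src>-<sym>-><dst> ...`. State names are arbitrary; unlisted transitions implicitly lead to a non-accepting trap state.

Only the number of `a`s matters, and only up to 3. Make a chain s0 → s1 → s2 → s3 advanced by each `a` (with s3 absorbing); every other symbol self-loops. The accepting set is {s2}.
A 4-state machine:
        a   b  
>  s0   s1  s0 
   s1   s2  s1 
 * s2   s3  s2 
   s3   s3  s3 
(> = start, * = accepting)

start=s0 accept=s2 s0-a->s1 s0-b->s0 s1-a->s2 s1-b->s1 s2-a->s3 s2-b->s2 s3-a->s3 s3-b->s3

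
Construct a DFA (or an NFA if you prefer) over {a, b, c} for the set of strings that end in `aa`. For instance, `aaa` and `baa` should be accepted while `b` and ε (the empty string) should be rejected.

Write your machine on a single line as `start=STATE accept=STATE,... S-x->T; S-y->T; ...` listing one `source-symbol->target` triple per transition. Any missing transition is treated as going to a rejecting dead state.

Let each state record the length of the longest suffix of the input read so far that is also a prefix of `aa`. s1 means the last symbol is `a`; s2 means the last 2 symbols are `aa`. Accept only at s2, where the string currently ends in `aa`.
3 states suffice.
        a   b   c  
>  s0   s1  s0  s0 
   s1   s2  s0  s0 
 * s2   s2  s0  s0 
(> = start, * = accepting)

start=s0; accept=s2; s0-a->s1; s0-b->s0; s0-c->s0; s1-a->s2; s1-b->s0; s1-c->s0; s2-a->s2; s2-b->s0; s2-c->s0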